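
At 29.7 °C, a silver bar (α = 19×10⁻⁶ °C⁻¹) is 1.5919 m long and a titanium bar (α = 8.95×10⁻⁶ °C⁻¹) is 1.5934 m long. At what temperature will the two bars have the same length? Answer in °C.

T = 123.5 °C

Equal length when α₁L₁ΔT − α₂L₂ΔT = L₂ − L₁ = 1.50×10⁻³ m
α₁L₁ = 3.02461×10⁻⁵, α₂L₂ = 1.426093×10⁻⁵ → Δ(αL) = 1.598517×10⁻⁵ m/K
ΔT = 1.50×10⁻³ / 1.598517×10⁻⁵ = 93.837 K, so T = 29.7 + 93.837 = 123.537 °C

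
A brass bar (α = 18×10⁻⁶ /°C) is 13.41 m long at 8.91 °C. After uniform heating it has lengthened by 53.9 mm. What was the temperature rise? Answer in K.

ΔT = 223 K

ΔL = αL₀ΔT ⇒ ΔT = ΔL / (αL₀)
ΔT = 53.9×10⁻³ m / (18×10⁻⁶ × 13.41 m) = 223.30 K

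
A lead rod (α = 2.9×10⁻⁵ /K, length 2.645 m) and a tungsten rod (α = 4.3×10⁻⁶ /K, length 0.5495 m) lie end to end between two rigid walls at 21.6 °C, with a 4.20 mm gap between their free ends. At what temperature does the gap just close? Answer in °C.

α₁L₁ = 7.6705×10⁻⁵ m/K, α₂L₂ = 2.36285×10⁻⁶ m/K → total 7.906785×10⁻⁵ m/K
ΔT = g/(α₁L₁+α₂L₂) = 4.20×10⁻³ / 7.906785×10⁻⁵ = 53.119 K
T = 21.6 + 53.119 = 74.719 °C

T = 74.7 °C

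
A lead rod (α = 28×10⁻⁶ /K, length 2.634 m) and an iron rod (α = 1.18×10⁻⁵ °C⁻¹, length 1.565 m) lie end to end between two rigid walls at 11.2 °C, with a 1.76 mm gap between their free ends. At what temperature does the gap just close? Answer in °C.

α₁L₁ = 7.3752×10⁻⁵ m/K, α₂L₂ = 1.8467×10⁻⁵ m/K → total 9.2219×10⁻⁵ m/K
ΔT = g/(α₁L₁+α₂L₂) = 1.76×10⁻³ / 9.2219×10⁻⁵ = 19.085 K
T = 11.2 + 19.085 = 30.285 °C

T = 30.3 °C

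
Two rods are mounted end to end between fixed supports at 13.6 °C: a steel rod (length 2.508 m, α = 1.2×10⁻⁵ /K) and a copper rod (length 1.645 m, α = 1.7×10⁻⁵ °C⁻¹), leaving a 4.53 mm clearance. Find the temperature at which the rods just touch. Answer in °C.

α₁L₁ = 3.0096×10⁻⁵ m/K, α₂L₂ = 2.7965×10⁻⁵ m/K → total 5.8061×10⁻⁵ m/K
ΔT = g/(α₁L₁+α₂L₂) = 4.53×10⁻³ / 5.8061×10⁻⁵ = 78.021 K
T = 13.6 + 78.021 = 91.621 °C

T = 91.6 °C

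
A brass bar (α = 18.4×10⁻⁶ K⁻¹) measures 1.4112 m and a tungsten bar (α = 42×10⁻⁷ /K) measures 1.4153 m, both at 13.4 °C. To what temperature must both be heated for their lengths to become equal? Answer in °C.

T = 218.2 °C

L₁(1 + α₁ΔT) = L₂(1 + α₂ΔT) ⇒ ΔT = (L₂ − L₁)/(α₁L₁ − α₂L₂)
L₂ − L₁ = 1.4153 − 1.4112 = 4.10×10⁻³ m
α₁L₁ − α₂L₂ = 18.4×10⁻⁶×1.4112 − 42×10⁻⁷×1.4153 = 2.002182×10⁻⁵ m/K
ΔT = 4.10×10⁻³ / 2.002182×10⁻⁵ = 204.777 K
T = 13.4 + 204.777 = 218.177 °C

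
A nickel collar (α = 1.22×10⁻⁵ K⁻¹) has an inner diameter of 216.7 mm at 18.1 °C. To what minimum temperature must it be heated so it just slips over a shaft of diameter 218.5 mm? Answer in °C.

Required Δd = 218.5 − 216.7 = 1.8 mm
Δd = αd₀ΔT ⇒ ΔT = Δd/(αd₀) = 1.8 / (1.22×10⁻⁵ × 216.7) = 680.85 K
T_min = 18.1 + 680.85 = 698.95 °C

T = 699 °C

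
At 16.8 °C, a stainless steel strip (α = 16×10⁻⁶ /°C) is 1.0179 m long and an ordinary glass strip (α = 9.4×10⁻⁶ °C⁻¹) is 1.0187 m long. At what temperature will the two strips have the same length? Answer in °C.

T = 136.0 °C

L₁(1 + α₁ΔT) = L₂(1 + α₂ΔT) ⇒ ΔT = (L₂ − L₁)/(α₁L₁ − α₂L₂)
L₂ − L₁ = 1.0187 − 1.0179 = 8.00×10⁻⁴ m
α₁L₁ − α₂L₂ = 16×10⁻⁶×1.0179 − 9.4×10⁻⁶×1.0187 = 6.71062×10⁻⁶ m/K
ΔT = 8.00×10⁻⁴ / 6.71062×10⁻⁶ = 119.214 K
T = 16.8 + 119.214 = 136.014 °C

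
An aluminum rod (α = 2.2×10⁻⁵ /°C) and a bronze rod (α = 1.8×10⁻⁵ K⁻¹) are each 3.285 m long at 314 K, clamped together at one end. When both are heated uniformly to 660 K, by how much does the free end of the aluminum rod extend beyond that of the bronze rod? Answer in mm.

4.55 mm

ΔT = 346 K
aluminum: ΔL = 2.2×10⁻⁵ × 3.285 m × 346 = 2.5005×10⁻² m = 25.005 mm
bronze: ΔL = 1.8×10⁻⁵ × 3.285 m × 346 = 2.0459×10⁻² m = 20.459 mm
difference = 25.005 − 20.459 = 4.546 mm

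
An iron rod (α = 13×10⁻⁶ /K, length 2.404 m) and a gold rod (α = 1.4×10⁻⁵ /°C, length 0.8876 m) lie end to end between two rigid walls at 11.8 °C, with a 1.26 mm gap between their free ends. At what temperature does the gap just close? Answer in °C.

T = 40.6 °C

Gap closes when ΔL₁ + ΔL₂ = 1.26 mm = 1.26×10⁻³ m
(α₁L₁ + α₂L₂)ΔT = g
α₁L₁ + α₂L₂ = 13×10⁻⁶×2.404 + 1.4×10⁻⁵×0.8876 = 4.36784×10⁻⁵ m/K
ΔT = 1.26×10⁻³ / 4.36784×10⁻⁵ = 28.847 K
T = 11.8 + 28.847 = 40.647 °C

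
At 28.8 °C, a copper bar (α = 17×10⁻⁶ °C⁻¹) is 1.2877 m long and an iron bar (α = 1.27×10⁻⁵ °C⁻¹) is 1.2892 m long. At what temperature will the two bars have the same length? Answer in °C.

L₁(1 + α₁ΔT) = L₂(1 + α₂ΔT) ⇒ ΔT = (L₂ − L₁)/(α₁L₁ − α₂L₂)
L₂ − L₁ = 1.2892 − 1.2877 = 1.50×10⁻³ m
α₁L₁ − α₂L₂ = 17×10⁻⁶×1.2877 − 1.27×10⁻⁵×1.2892 = 5.51806×10⁻⁶ m/K
ΔT = 1.50×10⁻³ / 5.51806×10⁻⁶ = 271.835 K
T = 28.8 + 271.835 = 300.635 °C

T = 300.6 °C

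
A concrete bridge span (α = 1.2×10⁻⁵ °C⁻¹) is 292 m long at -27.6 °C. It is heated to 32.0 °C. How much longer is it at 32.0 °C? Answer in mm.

|ΔT| = |32.0 − (-27.6)| = 59.6 K
ΔL = αL₀ΔT = (1.2×10⁻⁵)(292)(59.6) = 2.09×10⁻¹ m

ΔL = 209 mm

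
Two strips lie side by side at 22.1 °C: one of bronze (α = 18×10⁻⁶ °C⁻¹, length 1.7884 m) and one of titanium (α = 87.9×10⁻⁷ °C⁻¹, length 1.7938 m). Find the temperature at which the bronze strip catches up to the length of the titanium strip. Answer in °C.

L₁(1 + α₁ΔT) = L₂(1 + α₂ΔT) ⇒ ΔT = (L₂ − L₁)/(α₁L₁ − α₂L₂)
L₂ − L₁ = 1.7938 − 1.7884 = 5.40×10⁻³ m
α₁L₁ − α₂L₂ = 18×10⁻⁶×1.7884 − 87.9×10⁻⁷×1.7938 = 1.6423698×10⁻⁵ m/K
ΔT = 5.40×10⁻³ / 1.6423698×10⁻⁵ = 328.793 K
T = 22.1 + 328.793 = 350.893 °C

T = 350.9 °C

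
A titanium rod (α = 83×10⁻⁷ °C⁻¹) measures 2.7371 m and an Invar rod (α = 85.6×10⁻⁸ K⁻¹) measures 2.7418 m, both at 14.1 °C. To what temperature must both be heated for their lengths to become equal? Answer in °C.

T = 244.8 °C

L₁(1 + α₁ΔT) = L₂(1 + α₂ΔT) ⇒ ΔT = (L₂ − L₁)/(α₁L₁ − α₂L₂)
L₂ − L₁ = 2.7418 − 2.7371 = 4.70×10⁻³ m
α₁L₁ − α₂L₂ = 83×10⁻⁷×2.7371 − 85.6×10⁻⁸×2.7418 = 2.03709492×10⁻⁵ m/K
ΔT = 4.70×10⁻³ / 2.03709492×10⁻⁵ = 230.721 K
T = 14.1 + 230.721 = 244.821 °C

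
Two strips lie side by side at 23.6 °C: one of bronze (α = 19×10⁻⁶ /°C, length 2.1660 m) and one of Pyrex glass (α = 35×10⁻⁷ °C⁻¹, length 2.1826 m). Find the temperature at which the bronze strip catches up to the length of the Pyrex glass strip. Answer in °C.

Equal length when α₁L₁ΔT − α₂L₂ΔT = L₂ − L₁ = 1.66×10⁻² m
α₁L₁ = 4.1154×10⁻⁵, α₂L₂ = 7.6391×10⁻⁶ → Δ(αL) = 3.35149×10⁻⁵ m/K
ΔT = 1.66×10⁻² / 3.35149×10⁻⁵ = 495.302 K, so T = 23.6 + 495.302 = 518.902 °C

T = 518.9 °C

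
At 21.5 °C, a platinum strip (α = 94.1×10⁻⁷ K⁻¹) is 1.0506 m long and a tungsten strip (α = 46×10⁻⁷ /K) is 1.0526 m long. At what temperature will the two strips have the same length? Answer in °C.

L₁(1 + α₁ΔT) = L₂(1 + α₂ΔT) ⇒ ΔT = (L₂ − L₁)/(α₁L₁ − α₂L₂)
L₂ − L₁ = 1.0526 − 1.0506 = 2.00×10⁻³ m
α₁L₁ − α₂L₂ = 94.1×10⁻⁷×1.0506 − 46×10⁻⁷×1.0526 = 5.044186×10⁻⁶ m/K
ΔT = 2.00×10⁻³ / 5.044186×10⁻⁶ = 396.496 K
T = 21.5 + 396.496 = 417.996 °C

T = 418.0 °C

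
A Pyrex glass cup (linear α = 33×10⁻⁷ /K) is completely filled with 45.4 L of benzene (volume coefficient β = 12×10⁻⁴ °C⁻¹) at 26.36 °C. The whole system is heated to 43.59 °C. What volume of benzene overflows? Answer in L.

The cup also expands: β_container ≈ 3α = 9.9×10⁻⁶ /K
Net overflow = V₀(β_liq − 3α_cont)ΔT
β − 3α = 1.20×10⁻³ − 9.9×10⁻⁶ = 1.1901×10⁻³ /K; ΔT = 17.23 K
ΔV = 45.4 × 1.1901×10⁻³ × 17.23 = 0.931 L

0.931 L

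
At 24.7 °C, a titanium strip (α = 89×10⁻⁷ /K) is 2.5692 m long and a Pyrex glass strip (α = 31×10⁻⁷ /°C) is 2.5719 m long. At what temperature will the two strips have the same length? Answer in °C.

L₁(1 + α₁ΔT) = L₂(1 + α₂ΔT) ⇒ ΔT = (L₂ − L₁)/(α₁L₁ − α₂L₂)
L₂ − L₁ = 2.5719 − 2.5692 = 2.70×10⁻³ m
α₁L₁ − α₂L₂ = 89×10⁻⁷×2.5692 − 31×10⁻⁷×2.5719 = 1.489299×10⁻⁵ m/K
ΔT = 2.70×10⁻³ / 1.489299×10⁻⁵ = 181.293 K
T = 24.7 + 181.293 = 205.993 °C

T = 206.0 °C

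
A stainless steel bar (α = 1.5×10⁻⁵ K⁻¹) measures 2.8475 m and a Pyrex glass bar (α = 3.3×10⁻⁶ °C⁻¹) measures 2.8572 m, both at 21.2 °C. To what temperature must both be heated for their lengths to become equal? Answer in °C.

T = 312.6 °C

Equal length when α₁L₁ΔT − α₂L₂ΔT = L₂ − L₁ = 9.70×10⁻³ m
α₁L₁ = 4.27125×10⁻⁵, α₂L₂ = 9.42876×10⁻⁶ → Δ(αL) = 3.328374×10⁻⁵ m/K
ΔT = 9.70×10⁻³ / 3.328374×10⁻⁵ = 291.434 K, so T = 21.2 + 291.434 = 312.634 °C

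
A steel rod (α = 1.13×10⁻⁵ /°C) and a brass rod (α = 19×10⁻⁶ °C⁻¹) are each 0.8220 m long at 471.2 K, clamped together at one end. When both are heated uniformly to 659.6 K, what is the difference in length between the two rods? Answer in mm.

ΔT = 188.4 K
steel: ΔL = 1.13×10⁻⁵ × 0.8220 m × 188.4 = 1.7500×10⁻³ m = 1.7500 mm
brass: ΔL = 19×10⁻⁶ × 0.8220 m × 188.4 = 2.9424×10⁻³ m = 2.9424 mm
difference = 2.9424 − 1.7500 = 1.1924 mm

1.19 mm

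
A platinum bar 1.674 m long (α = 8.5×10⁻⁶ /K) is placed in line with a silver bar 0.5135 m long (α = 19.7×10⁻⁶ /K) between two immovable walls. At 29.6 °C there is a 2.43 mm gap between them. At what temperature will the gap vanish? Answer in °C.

α₁L₁ = 1.4229×10⁻⁵ m/K, α₂L₂ = 1.011595×10⁻⁵ m/K → total 2.434495×10⁻⁵ m/K
ΔT = g/(α₁L₁+α₂L₂) = 2.43×10⁻³ / 2.434495×10⁻⁵ = 99.82 K
T = 29.6 + 99.82 = 129.42 °C

T = 129 °C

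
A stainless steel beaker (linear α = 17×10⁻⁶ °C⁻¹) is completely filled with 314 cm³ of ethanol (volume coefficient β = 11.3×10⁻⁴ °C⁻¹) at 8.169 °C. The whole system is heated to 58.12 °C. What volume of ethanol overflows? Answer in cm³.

The beaker also expands: β_container ≈ 3α = 5.1×10⁻⁵ /K
Net overflow = V₀(β_liq − 3α_cont)ΔT
β − 3α = 1.13×10⁻³ − 5.1×10⁻⁵ = 1.079×10⁻³ /K; ΔT = 49.951 K
ΔV = 314 × 1.079×10⁻³ × 49.951 = 16.9 cm³

16.9 cm³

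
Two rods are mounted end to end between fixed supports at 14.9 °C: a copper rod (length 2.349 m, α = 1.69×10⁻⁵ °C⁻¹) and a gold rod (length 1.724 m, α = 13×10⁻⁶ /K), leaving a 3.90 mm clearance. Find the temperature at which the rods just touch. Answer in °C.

α₁L₁ = 3.96981×10⁻⁵ m/K, α₂L₂ = 2.2412×10⁻⁵ m/K → total 6.21101×10⁻⁵ m/K
ΔT = g/(α₁L₁+α₂L₂) = 3.90×10⁻³ / 6.21101×10⁻⁵ = 62.792 K
T = 14.9 + 62.792 = 77.692 °C

T = 77.7 °C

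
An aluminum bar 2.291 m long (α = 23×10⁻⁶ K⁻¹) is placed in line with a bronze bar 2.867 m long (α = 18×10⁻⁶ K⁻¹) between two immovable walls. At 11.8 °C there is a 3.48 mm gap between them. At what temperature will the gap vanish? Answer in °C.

T = 45.2 °C

Gap closes when ΔL₁ + ΔL₂ = 3.48 mm = 3.48×10⁻³ m
(α₁L₁ + α₂L₂)ΔT = g
α₁L₁ + α₂L₂ = 23×10⁻⁶×2.291 + 18×10⁻⁶×2.867 = 1.04299×10⁻⁴ m/K
ΔT = 3.48×10⁻³ / 1.04299×10⁻⁴ = 33.366 K
T = 11.8 + 33.366 = 45.166 °C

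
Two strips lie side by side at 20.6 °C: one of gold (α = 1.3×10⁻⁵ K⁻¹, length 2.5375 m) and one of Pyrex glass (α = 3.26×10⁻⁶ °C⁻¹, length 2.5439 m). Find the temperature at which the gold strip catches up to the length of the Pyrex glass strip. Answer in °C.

L₁(1 + α₁ΔT) = L₂(1 + α₂ΔT) ⇒ ΔT = (L₂ − L₁)/(α₁L₁ − α₂L₂)
L₂ − L₁ = 2.5439 − 2.5375 = 6.40×10⁻³ m
α₁L₁ − α₂L₂ = 1.3×10⁻⁵×2.5375 − 3.26×10⁻⁶×2.5439 = 2.4694386×10⁻⁵ m/K
ΔT = 6.40×10⁻³ / 2.4694386×10⁻⁵ = 259.168 K
T = 20.6 + 259.168 = 279.768 °C

T = 279.8 °C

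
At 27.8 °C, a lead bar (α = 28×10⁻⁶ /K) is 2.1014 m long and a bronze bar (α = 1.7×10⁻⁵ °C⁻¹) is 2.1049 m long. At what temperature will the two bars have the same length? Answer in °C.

T = 179.6 °C

L₁(1 + α₁ΔT) = L₂(1 + α₂ΔT) ⇒ ΔT = (L₂ − L₁)/(α₁L₁ − α₂L₂)
L₂ − L₁ = 2.1049 − 2.1014 = 3.50×10⁻³ m
α₁L₁ − α₂L₂ = 28×10⁻⁶×2.1014 − 1.7×10⁻⁵×2.1049 = 2.30559×10⁻⁵ m/K
ΔT = 3.50×10⁻³ / 2.30559×10⁻⁵ = 151.805 K
T = 27.8 + 151.805 = 179.605 °C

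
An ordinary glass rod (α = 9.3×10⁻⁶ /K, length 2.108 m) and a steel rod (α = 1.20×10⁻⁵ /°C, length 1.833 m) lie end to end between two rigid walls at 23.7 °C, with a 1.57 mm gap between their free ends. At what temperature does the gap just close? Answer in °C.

Gap closes when ΔL₁ + ΔL₂ = 1.57 mm = 1.57×10⁻³ m
(α₁L₁ + α₂L₂)ΔT = g
α₁L₁ + α₂L₂ = 9.3×10⁻⁶×2.108 + 1.20×10⁻⁵×1.833 = 4.16004×10⁻⁵ m/K
ΔT = 1.57×10⁻³ / 4.16004×10⁻⁵ = 37.740 K
T = 23.7 + 37.740 = 61.440 °C

T = 61.4 °C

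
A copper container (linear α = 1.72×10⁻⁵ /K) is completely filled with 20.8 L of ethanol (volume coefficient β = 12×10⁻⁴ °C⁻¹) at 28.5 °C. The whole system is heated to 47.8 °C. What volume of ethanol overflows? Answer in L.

The container also expands: β_container ≈ 3α = 5.16×10⁻⁵ /K
Net overflow = V₀(β_liq − 3α_cont)ΔT
β − 3α = 1.20×10⁻³ − 5.16×10⁻⁵ = 1.1484×10⁻³ /K; ΔT = 19.3 K
ΔV = 20.8 × 1.1484×10⁻³ × 19.3 = 0.461 L

0.461 L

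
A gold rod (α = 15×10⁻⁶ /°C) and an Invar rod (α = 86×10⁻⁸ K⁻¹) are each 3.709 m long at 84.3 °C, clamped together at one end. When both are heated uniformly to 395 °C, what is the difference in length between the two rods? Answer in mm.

16.3 mm

ΔT = 310.7 K
gold: ΔL = 15×10⁻⁶ × 3.709 m × 310.7 = 1.7286×10⁻² m = 17.286 mm
Invar: ΔL = 86×10⁻⁸ × 3.709 m × 310.7 = 9.9105×10⁻⁴ m = 0.99105 mm
difference = 17.286 − 0.99105 = 16.29495 mm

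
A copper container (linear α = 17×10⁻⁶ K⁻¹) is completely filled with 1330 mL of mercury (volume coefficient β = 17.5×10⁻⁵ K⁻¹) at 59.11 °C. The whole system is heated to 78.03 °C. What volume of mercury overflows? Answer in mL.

3.12 mL

The container also expands: β_container ≈ 3α = 5.1×10⁻⁵ /K
Net overflow = V₀(β_liq − 3α_cont)ΔT
β − 3α = 1.75×10⁻⁴ − 5.1×10⁻⁵ = 1.24×10⁻⁴ /K; ΔT = 18.92 K
ΔV = 1330 × 1.24×10⁻⁴ × 18.92 = 3.12 mL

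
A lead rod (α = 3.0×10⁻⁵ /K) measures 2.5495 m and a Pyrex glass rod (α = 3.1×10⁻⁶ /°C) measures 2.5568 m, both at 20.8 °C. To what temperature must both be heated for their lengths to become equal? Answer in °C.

T = 127.3 °C

Equal length when α₁L₁ΔT − α₂L₂ΔT = L₂ − L₁ = 7.30×10⁻³ m
α₁L₁ = 7.6485×10⁻⁵, α₂L₂ = 7.92608×10⁻⁶ → Δ(αL) = 6.855892×10⁻⁵ m/K
ΔT = 7.30×10⁻³ / 6.855892×10⁻⁵ = 106.478 K, so T = 20.8 + 106.478 = 127.278 °C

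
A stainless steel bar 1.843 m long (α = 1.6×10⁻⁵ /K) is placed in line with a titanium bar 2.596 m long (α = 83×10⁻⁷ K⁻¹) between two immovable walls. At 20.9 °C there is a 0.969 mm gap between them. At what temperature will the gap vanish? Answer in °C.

T = 39.9 °C

Gap closes when ΔL₁ + ΔL₂ = 0.969 mm = 9.69×10⁻⁴ m
(α₁L₁ + α₂L₂)ΔT = g
α₁L₁ + α₂L₂ = 1.6×10⁻⁵×1.843 + 83×10⁻⁷×2.596 = 5.10348×10⁻⁵ m/K
ΔT = 9.69×10⁻⁴ / 5.10348×10⁻⁵ = 18.987 K
T = 20.9 + 18.987 = 39.887 °C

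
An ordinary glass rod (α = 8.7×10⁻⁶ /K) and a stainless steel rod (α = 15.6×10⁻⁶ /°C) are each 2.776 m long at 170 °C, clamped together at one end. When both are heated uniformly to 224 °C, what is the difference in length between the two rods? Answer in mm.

1.03 mm

ΔT = 54 K
ordinary glass: ΔL = 8.7×10⁻⁶ × 2.776 m × 54 = 1.3042×10⁻³ m = 1.3042 mm
stainless steel: ΔL = 15.6×10⁻⁶ × 2.776 m × 54 = 2.3385×10⁻³ m = 2.3385 mm
difference = 2.3385 − 1.3042 = 1.0343 mm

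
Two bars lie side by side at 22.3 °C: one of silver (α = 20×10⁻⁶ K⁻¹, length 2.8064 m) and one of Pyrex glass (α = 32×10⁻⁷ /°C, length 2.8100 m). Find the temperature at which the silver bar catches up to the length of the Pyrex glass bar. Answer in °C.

T = 98.67 °C

Equal length when α₁L₁ΔT − α₂L₂ΔT = L₂ − L₁ = 3.60×10⁻³ m
α₁L₁ = 5.6128×10⁻⁵, α₂L₂ = 8.992×10⁻⁶ → Δ(αL) = 4.7136×10⁻⁵ m/K
ΔT = 3.60×10⁻³ / 4.7136×10⁻⁵ = 76.3747 K, so T = 22.3 + 76.3747 = 98.6747 °C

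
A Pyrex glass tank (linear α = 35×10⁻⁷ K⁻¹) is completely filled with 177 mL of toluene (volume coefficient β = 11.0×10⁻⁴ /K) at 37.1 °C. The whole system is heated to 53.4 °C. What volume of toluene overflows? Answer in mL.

3.14 mL

The tank also expands: β_container ≈ 3α = 1.05×10⁻⁵ /K
Net overflow = V₀(β_liq − 3α_cont)ΔT
β − 3α = 1.10×10⁻³ − 1.05×10⁻⁵ = 1.0895×10⁻³ /K; ΔT = 16.3 K
ΔV = 177 × 1.0895×10⁻³ × 16.3 = 3.14 mL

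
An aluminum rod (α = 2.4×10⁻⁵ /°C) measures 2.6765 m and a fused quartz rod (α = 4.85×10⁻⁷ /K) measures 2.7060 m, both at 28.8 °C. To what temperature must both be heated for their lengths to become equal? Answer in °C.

T = 497.6 °C

Equal length when α₁L₁ΔT − α₂L₂ΔT = L₂ − L₁ = 2.95×10⁻² m
α₁L₁ = 6.4236×10⁻⁵, α₂L₂ = 1.31241×10⁻⁶ → Δ(αL) = 6.292359×10⁻⁵ m/K
ΔT = 2.95×10⁻² / 6.292359×10⁻⁵ = 468.823 K, so T = 28.8 + 468.823 = 497.623 °C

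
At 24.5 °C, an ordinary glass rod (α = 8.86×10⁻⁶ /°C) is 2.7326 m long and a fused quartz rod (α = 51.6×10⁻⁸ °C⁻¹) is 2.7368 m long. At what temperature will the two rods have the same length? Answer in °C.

Equal length when α₁L₁ΔT − α₂L₂ΔT = L₂ − L₁ = 4.20×10⁻³ m
α₁L₁ = 2.4210836×10⁻⁵, α₂L₂ = 1.4121888×10⁻⁶ → Δ(αL) = 2.27986472×10⁻⁵ m/K
ΔT = 4.20×10⁻³ / 2.27986472×10⁻⁵ = 184.221 K, so T = 24.5 + 184.221 = 208.721 °C

T = 208.7 °C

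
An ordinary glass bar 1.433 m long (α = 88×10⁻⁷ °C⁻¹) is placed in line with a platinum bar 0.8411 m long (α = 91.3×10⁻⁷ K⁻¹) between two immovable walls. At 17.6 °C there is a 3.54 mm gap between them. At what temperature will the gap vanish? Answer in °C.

T = 192 °C

α₁L₁ = 1.26104×10⁻⁵ m/K, α₂L₂ = 7.679243×10⁻⁶ m/K → total 2.0289643×10⁻⁵ m/K
ΔT = g/(α₁L₁+α₂L₂) = 3.54×10⁻³ / 2.0289643×10⁻⁵ = 174.47 K
T = 17.6 + 174.47 = 192.07 °C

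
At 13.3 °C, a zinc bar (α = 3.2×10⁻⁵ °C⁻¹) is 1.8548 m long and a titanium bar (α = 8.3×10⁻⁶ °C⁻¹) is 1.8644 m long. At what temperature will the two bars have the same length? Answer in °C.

T = 232.1 °C

L₁(1 + α₁ΔT) = L₂(1 + α₂ΔT) ⇒ ΔT = (L₂ − L₁)/(α₁L₁ − α₂L₂)
L₂ − L₁ = 1.8644 − 1.8548 = 9.60×10⁻³ m
α₁L₁ − α₂L₂ = 3.2×10⁻⁵×1.8548 − 8.3×10⁻⁶×1.8644 = 4.387908×10⁻⁵ m/K
ΔT = 9.60×10⁻³ / 4.387908×10⁻⁵ = 218.783 K
T = 13.3 + 218.783 = 232.083 °C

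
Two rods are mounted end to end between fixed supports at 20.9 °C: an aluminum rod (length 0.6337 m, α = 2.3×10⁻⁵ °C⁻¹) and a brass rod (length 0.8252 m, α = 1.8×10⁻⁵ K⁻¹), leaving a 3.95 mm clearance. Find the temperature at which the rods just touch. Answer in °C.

α₁L₁ = 1.45751×10⁻⁵ m/K, α₂L₂ = 1.48536×10⁻⁵ m/K → total 2.94287×10⁻⁵ m/K
ΔT = g/(α₁L₁+α₂L₂) = 3.95×10⁻³ / 2.94287×10⁻⁵ = 134.22 K
T = 20.9 + 134.22 = 155.12 °C

T = 155 °C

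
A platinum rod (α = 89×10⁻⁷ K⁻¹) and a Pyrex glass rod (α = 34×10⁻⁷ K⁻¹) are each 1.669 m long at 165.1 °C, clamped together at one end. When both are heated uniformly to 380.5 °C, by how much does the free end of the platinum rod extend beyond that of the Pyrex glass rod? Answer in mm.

1.98 mm

ΔT = 215.4 K
platinum: ΔL = 89×10⁻⁷ × 1.669 m × 215.4 = 3.1996×10⁻³ m = 3.1996 mm
Pyrex glass: ΔL = 34×10⁻⁷ × 1.669 m × 215.4 = 1.2223×10⁻³ m = 1.2223 mm
difference = 3.1996 − 1.2223 = 1.9773 mm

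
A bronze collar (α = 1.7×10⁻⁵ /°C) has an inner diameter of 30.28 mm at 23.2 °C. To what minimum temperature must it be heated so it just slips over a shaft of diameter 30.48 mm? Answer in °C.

Required Δd = 30.48 − 30.28 = 0.20 mm
Δd = αd₀ΔT ⇒ ΔT = Δd/(αd₀) = 0.20 / (1.7×10⁻⁵ × 30.28) = 388.53 K
T_min = 23.2 + 388.53 = 411.73 °C

T = 412 °C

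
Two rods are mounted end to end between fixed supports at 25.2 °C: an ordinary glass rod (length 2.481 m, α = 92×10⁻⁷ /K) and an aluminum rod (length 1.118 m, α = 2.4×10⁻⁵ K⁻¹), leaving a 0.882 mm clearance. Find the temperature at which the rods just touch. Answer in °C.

T = 43.0 °C

Gap closes when ΔL₁ + ΔL₂ = 0.882 mm = 8.82×10⁻⁴ m
(α₁L₁ + α₂L₂)ΔT = g
α₁L₁ + α₂L₂ = 92×10⁻⁷×2.481 + 2.4×10⁻⁵×1.118 = 4.96572×10⁻⁵ m/K
ΔT = 8.82×10⁻⁴ / 4.96572×10⁻⁵ = 17.762 K
T = 25.2 + 17.762 = 42.962 °C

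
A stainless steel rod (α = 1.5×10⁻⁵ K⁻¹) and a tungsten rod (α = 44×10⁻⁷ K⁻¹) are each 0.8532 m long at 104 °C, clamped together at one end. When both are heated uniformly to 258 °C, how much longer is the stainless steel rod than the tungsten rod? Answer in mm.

ΔT = 154 K
stainless steel: ΔL = 1.5×10⁻⁵ × 0.8532 m × 154 = 1.9709×10⁻³ m = 1.9709 mm
tungsten: ΔL = 44×10⁻⁷ × 0.8532 m × 154 = 5.7813×10⁻⁴ m = 0.57813 mm
difference = 1.9709 − 0.57813 = 1.39277 mm

1.39 mm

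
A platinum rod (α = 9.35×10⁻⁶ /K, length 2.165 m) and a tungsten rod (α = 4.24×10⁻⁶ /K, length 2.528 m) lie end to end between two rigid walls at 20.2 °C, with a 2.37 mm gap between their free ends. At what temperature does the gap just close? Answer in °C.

α₁L₁ = 2.024275×10⁻⁵ m/K, α₂L₂ = 1.071872×10⁻⁵ m/K → total 3.096147×10⁻⁵ m/K
ΔT = g/(α₁L₁+α₂L₂) = 2.37×10⁻³ / 3.096147×10⁻⁵ = 76.547 K
T = 20.2 + 76.547 = 96.747 °C

T = 96.7 °C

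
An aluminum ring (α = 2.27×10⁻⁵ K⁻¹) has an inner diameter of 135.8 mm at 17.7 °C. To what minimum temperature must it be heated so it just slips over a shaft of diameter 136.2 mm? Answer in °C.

T = 147 °C

Required Δd = 136.2 − 135.8 = 0.4 mm
Δd = αd₀ΔT ⇒ ΔT = Δd/(αd₀) = 0.4 / (2.27×10⁻⁵ × 135.8) = 129.76 K
T_min = 17.7 + 129.76 = 147.46 °C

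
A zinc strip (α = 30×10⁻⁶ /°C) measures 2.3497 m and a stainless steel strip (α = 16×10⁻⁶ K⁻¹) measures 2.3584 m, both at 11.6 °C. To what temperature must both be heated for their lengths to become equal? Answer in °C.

T = 277.2 °C

Equal length when α₁L₁ΔT − α₂L₂ΔT = L₂ − L₁ = 8.70×10⁻³ m
α₁L₁ = 7.0491×10⁻⁵, α₂L₂ = 3.77344×10⁻⁵ → Δ(αL) = 3.27566×10⁻⁵ m/K
ΔT = 8.70×10⁻³ / 3.27566×10⁻⁵ = 265.595 K, so T = 11.6 + 265.595 = 277.195 °C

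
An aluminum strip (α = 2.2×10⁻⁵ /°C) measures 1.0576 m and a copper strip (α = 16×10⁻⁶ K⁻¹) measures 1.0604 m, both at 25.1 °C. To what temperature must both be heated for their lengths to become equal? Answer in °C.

T = 469.5 °C

L₁(1 + α₁ΔT) = L₂(1 + α₂ΔT) ⇒ ΔT = (L₂ − L₁)/(α₁L₁ − α₂L₂)
L₂ − L₁ = 1.0604 − 1.0576 = 2.80×10⁻³ m
α₁L₁ − α₂L₂ = 2.2×10⁻⁵×1.0576 − 16×10⁻⁶×1.0604 = 6.3008×10⁻⁶ m/K
ΔT = 2.80×10⁻³ / 6.3008×10⁻⁶ = 444.388 K
T = 25.1 + 444.388 = 469.488 °C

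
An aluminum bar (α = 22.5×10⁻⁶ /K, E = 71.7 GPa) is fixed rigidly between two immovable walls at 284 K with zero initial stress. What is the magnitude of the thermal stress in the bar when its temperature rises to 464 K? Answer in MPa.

σ = 290 MPa

Fully constrained: the free strain ε = αΔT is blocked, so σ = Eε = EαΔT.
|ΔT| = 180 K
σ = 71.7×10⁹ × 22.5×10⁻⁶ × 180 = 2.90×10⁸ Pa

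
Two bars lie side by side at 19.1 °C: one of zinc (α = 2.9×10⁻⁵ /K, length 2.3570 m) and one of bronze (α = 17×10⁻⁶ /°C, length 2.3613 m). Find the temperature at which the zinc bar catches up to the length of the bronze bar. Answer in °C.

T = 171.5 °C

Equal length when α₁L₁ΔT − α₂L₂ΔT = L₂ − L₁ = 4.30×10⁻³ m
α₁L₁ = 6.8353×10⁻⁵, α₂L₂ = 4.01421×10⁻⁵ → Δ(αL) = 2.82109×10⁻⁵ m/K
ΔT = 4.30×10⁻³ / 2.82109×10⁻⁵ = 152.423 K, so T = 19.1 + 152.423 = 171.523 °C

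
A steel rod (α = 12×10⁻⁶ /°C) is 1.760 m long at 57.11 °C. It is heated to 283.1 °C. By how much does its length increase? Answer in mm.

|ΔT| = |283.1 − 57.11| = 225.99 K
ΔL = αL₀ΔT = (12×10⁻⁶)(1.760)(225.99) = 4.77×10⁻³ m

ΔL = 4.77 mm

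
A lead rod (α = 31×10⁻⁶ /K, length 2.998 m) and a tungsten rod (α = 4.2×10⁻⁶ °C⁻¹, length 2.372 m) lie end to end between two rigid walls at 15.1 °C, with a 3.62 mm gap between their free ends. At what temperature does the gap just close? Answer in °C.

T = 50.3 °C

α₁L₁ = 9.2938×10⁻⁵ m/K, α₂L₂ = 9.9624×10⁻⁶ m/K → total 1.029004×10⁻⁴ m/K
ΔT = g/(α₁L₁+α₂L₂) = 3.62×10⁻³ / 1.029004×10⁻⁴ = 35.180 K
T = 15.1 + 35.180 = 50.280 °C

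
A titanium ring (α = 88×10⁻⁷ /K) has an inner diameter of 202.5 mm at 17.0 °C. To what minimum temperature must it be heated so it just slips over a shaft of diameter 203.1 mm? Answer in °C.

Required Δd = 203.1 − 202.5 = 0.6 mm
Δd = αd₀ΔT ⇒ ΔT = Δd/(αd₀) = 0.6 / (88×10⁻⁷ × 202.5) = 336.70 K
T_min = 17.0 + 336.70 = 353.70 °C

T = 354 °C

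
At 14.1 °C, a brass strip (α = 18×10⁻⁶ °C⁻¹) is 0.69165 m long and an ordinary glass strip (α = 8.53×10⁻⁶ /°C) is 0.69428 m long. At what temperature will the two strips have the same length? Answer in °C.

T = 417.0 °C

L₁(1 + α₁ΔT) = L₂(1 + α₂ΔT) ⇒ ΔT = (L₂ − L₁)/(α₁L₁ − α₂L₂)
L₂ − L₁ = 0.69428 − 0.69165 = 2.63×10⁻³ m
α₁L₁ − α₂L₂ = 18×10⁻⁶×0.69165 − 8.53×10⁻⁶×0.69428 = 6.5274916×10⁻⁶ m/K
ΔT = 2.63×10⁻³ / 6.5274916×10⁻⁶ = 402.911 K
T = 14.1 + 402.911 = 417.011 °C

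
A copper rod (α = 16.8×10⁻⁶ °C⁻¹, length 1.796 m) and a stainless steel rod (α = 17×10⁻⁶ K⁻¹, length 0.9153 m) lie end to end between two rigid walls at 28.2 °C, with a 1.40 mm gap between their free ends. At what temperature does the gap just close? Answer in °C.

Gap closes when ΔL₁ + ΔL₂ = 1.40 mm = 1.40×10⁻³ m
(α₁L₁ + α₂L₂)ΔT = g
α₁L₁ + α₂L₂ = 16.8×10⁻⁶×1.796 + 17×10⁻⁶×0.9153 = 4.57329×10⁻⁵ m/K
ΔT = 1.40×10⁻³ / 4.57329×10⁻⁵ = 30.613 K
T = 28.2 + 30.613 = 58.813 °C

T = 58.8 °C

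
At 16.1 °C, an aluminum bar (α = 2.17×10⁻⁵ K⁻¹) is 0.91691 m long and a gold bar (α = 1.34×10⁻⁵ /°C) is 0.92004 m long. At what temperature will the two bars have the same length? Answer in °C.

T = 429.7 °C

Equal length when α₁L₁ΔT − α₂L₂ΔT = L₂ − L₁ = 3.13×10⁻³ m
α₁L₁ = 1.9896947×10⁻⁵, α₂L₂ = 1.2328536×10⁻⁵ → Δ(αL) = 7.568411×10⁻⁶ m/K
ΔT = 3.13×10⁻³ / 7.568411×10⁻⁶ = 413.561 K, so T = 16.1 + 413.561 = 429.661 °C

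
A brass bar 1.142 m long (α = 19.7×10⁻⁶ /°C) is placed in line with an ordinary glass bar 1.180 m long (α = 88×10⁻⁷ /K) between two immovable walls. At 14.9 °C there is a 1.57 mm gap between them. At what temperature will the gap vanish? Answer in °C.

T = 62.6 °C

Gap closes when ΔL₁ + ΔL₂ = 1.57 mm = 1.57×10⁻³ m
(α₁L₁ + α₂L₂)ΔT = g
α₁L₁ + α₂L₂ = 19.7×10⁻⁶×1.142 + 88×10⁻⁷×1.180 = 3.28814×10⁻⁵ m/K
ΔT = 1.57×10⁻³ / 3.28814×10⁻⁵ = 47.747 K
T = 14.9 + 47.747 = 62.647 °C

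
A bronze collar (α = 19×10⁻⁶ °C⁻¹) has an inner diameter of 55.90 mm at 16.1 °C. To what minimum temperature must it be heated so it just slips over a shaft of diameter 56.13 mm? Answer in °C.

T = 233 °C

Required Δd = 56.13 − 55.90 = 0.23 mm
Δd = αd₀ΔT ⇒ ΔT = Δd/(αd₀) = 0.23 / (19×10⁻⁶ × 55.90) = 216.55 K
T_min = 16.1 + 216.55 = 232.65 °C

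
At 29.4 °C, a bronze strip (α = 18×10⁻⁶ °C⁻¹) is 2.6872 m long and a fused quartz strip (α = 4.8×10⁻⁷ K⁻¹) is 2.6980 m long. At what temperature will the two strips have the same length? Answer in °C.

T = 258.8 °C

L₁(1 + α₁ΔT) = L₂(1 + α₂ΔT) ⇒ ΔT = (L₂ − L₁)/(α₁L₁ − α₂L₂)
L₂ − L₁ = 2.6980 − 2.6872 = 1.08×10⁻² m
α₁L₁ − α₂L₂ = 18×10⁻⁶×2.6872 − 4.8×10⁻⁷×2.6980 = 4.707456×10⁻⁵ m/K
ΔT = 1.08×10⁻² / 4.707456×10⁻⁵ = 229.423 K
T = 29.4 + 229.423 = 258.823 °C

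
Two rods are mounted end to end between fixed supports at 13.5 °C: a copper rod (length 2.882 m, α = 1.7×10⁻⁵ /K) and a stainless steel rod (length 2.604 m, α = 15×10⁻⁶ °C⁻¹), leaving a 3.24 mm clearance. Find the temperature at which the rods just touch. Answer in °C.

T = 50.3 °C

α₁L₁ = 4.8994×10⁻⁵ m/K, α₂L₂ = 3.906×10⁻⁵ m/K → total 8.8054×10⁻⁵ m/K
ΔT = g/(α₁L₁+α₂L₂) = 3.24×10⁻³ / 8.8054×10⁻⁵ = 36.796 K
T = 13.5 + 36.796 = 50.296 °C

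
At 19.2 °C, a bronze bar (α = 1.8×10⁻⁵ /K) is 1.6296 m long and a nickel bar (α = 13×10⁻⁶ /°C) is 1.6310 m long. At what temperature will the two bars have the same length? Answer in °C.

T = 191.4 °C

L₁(1 + α₁ΔT) = L₂(1 + α₂ΔT) ⇒ ΔT = (L₂ − L₁)/(α₁L₁ − α₂L₂)
L₂ − L₁ = 1.6310 − 1.6296 = 1.40×10⁻³ m
α₁L₁ − α₂L₂ = 1.8×10⁻⁵×1.6296 − 13×10⁻⁶×1.6310 = 8.1298×10⁻⁶ m/K
ΔT = 1.40×10⁻³ / 8.1298×10⁻⁶ = 172.206 K
T = 19.2 + 172.206 = 191.406 °C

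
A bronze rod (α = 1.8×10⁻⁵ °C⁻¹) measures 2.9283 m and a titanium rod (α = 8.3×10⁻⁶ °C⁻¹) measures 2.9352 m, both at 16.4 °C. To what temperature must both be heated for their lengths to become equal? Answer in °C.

L₁(1 + α₁ΔT) = L₂(1 + α₂ΔT) ⇒ ΔT = (L₂ − L₁)/(α₁L₁ − α₂L₂)
L₂ − L₁ = 2.9352 − 2.9283 = 6.90×10⁻³ m
α₁L₁ − α₂L₂ = 1.8×10⁻⁵×2.9283 − 8.3×10⁻⁶×2.9352 = 2.834724×10⁻⁵ m/K
ΔT = 6.90×10⁻³ / 2.834724×10⁻⁵ = 243.410 K
T = 16.4 + 243.410 = 259.810 °C

T = 259.8 °C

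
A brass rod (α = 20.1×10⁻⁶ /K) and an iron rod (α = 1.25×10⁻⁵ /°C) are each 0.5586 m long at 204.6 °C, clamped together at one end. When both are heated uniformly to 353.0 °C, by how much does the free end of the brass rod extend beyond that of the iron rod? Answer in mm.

ΔT = 148.4 K
brass: ΔL = 20.1×10⁻⁶ × 0.5586 m × 148.4 = 1.6662×10⁻³ m = 1.6662 mm
iron: ΔL = 1.25×10⁻⁵ × 0.5586 m × 148.4 = 1.0362×10⁻³ m = 1.0362 mm
difference = 1.6662 − 1.0362 = 0.6300 mm

0.630 mm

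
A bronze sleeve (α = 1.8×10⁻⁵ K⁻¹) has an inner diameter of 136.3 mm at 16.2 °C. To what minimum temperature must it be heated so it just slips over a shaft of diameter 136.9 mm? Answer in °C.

T = 261 °C

Required Δd = 136.9 − 136.3 = 0.6 mm
Δd = αd₀ΔT ⇒ ΔT = Δd/(αd₀) = 0.6 / (1.8×10⁻⁵ × 136.3) = 244.56 K
T_min = 16.2 + 244.56 = 260.76 °C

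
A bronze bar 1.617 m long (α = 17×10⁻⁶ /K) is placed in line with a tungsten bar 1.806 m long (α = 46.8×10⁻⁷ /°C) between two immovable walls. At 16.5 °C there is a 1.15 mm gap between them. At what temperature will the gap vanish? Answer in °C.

T = 48.5 °C

α₁L₁ = 2.7489×10⁻⁵ m/K, α₂L₂ = 8.45208×10⁻⁶ m/K → total 3.594108×10⁻⁵ m/K
ΔT = g/(α₁L₁+α₂L₂) = 1.15×10⁻³ / 3.594108×10⁻⁵ = 31.997 K
T = 16.5 + 31.997 = 48.497 °C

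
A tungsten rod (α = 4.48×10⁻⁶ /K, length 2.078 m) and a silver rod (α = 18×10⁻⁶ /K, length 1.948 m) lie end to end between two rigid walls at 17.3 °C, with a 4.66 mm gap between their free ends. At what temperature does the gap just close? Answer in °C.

α₁L₁ = 9.30944×10⁻⁶ m/K, α₂L₂ = 3.5064×10⁻⁵ m/K → total 4.437344×10⁻⁵ m/K
ΔT = g/(α₁L₁+α₂L₂) = 4.66×10⁻³ / 4.437344×10⁻⁵ = 105.02 K
T = 17.3 + 105.02 = 122.32 °C

T = 122 °C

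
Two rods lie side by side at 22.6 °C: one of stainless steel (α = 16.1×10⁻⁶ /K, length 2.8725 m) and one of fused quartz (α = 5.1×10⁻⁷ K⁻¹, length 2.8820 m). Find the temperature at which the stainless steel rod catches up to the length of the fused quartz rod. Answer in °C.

Equal length when α₁L₁ΔT − α₂L₂ΔT = L₂ − L₁ = 9.50×10⁻³ m
α₁L₁ = 4.624725×10⁻⁵, α₂L₂ = 1.46982×10⁻⁶ → Δ(αL) = 4.477743×10⁻⁵ m/K
ΔT = 9.50×10⁻³ / 4.477743×10⁻⁵ = 212.160 K, so T = 22.6 + 212.160 = 234.760 °C

T = 234.8 °C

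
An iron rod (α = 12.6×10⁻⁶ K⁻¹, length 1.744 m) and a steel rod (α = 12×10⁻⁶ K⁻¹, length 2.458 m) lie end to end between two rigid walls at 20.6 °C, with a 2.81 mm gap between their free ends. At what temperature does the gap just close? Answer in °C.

T = 75.2 °C

α₁L₁ = 2.19744×10⁻⁵ m/K, α₂L₂ = 2.9496×10⁻⁵ m/K → total 5.14704×10⁻⁵ m/K
ΔT = g/(α₁L₁+α₂L₂) = 2.81×10⁻³ / 5.14704×10⁻⁵ = 54.594 K
T = 20.6 + 54.594 = 75.194 °C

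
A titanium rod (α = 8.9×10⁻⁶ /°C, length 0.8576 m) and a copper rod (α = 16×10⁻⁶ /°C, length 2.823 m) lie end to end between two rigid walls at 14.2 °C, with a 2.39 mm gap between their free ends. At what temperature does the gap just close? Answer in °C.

T = 59.5 °C

α₁L₁ = 7.63264×10⁻⁶ m/K, α₂L₂ = 4.5168×10⁻⁵ m/K → total 5.280064×10⁻⁵ m/K
ΔT = g/(α₁L₁+α₂L₂) = 2.39×10⁻³ / 5.280064×10⁻⁵ = 45.265 K
T = 14.2 + 45.265 = 59.465 °C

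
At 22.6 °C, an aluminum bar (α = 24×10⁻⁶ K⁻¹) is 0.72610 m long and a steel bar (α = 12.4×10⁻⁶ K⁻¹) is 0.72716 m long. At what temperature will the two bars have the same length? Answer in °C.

Equal length when α₁L₁ΔT − α₂L₂ΔT = L₂ − L₁ = 1.06×10⁻³ m
α₁L₁ = 1.74264×10⁻⁵, α₂L₂ = 9.016784×10⁻⁶ → Δ(αL) = 8.409616×10⁻⁶ m/K
ΔT = 1.06×10⁻³ / 8.409616×10⁻⁶ = 126.046 K, so T = 22.6 + 126.046 = 148.646 °C

T = 148.6 °C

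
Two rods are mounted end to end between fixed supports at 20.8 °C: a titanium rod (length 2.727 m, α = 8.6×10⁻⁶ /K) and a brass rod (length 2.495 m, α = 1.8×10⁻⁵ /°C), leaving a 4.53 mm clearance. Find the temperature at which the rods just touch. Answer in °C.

Gap closes when ΔL₁ + ΔL₂ = 4.53 mm = 4.53×10⁻³ m
(α₁L₁ + α₂L₂)ΔT = g
α₁L₁ + α₂L₂ = 8.6×10⁻⁶×2.727 + 1.8×10⁻⁵×2.495 = 6.83622×10⁻⁵ m/K
ΔT = 4.53×10⁻³ / 6.83622×10⁻⁵ = 66.265 K
T = 20.8 + 66.265 = 87.065 °C

T = 87.1 °C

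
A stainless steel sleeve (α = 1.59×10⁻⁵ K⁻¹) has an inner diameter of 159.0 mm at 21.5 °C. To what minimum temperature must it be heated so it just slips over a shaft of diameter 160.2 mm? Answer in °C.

T = 496 °C

Required Δd = 160.2 − 159.0 = 1.2 mm
Δd = αd₀ΔT ⇒ ΔT = Δd/(αd₀) = 1.2 / (1.59×10⁻⁵ × 159.0) = 474.66 K
T_min = 21.5 + 474.66 = 496.16 °C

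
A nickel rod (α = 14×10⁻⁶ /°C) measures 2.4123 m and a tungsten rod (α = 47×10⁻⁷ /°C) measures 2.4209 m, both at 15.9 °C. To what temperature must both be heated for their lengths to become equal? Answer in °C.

T = 399.9 °C

Equal length when α₁L₁ΔT − α₂L₂ΔT = L₂ − L₁ = 8.60×10⁻³ m
α₁L₁ = 3.37722×10⁻⁵, α₂L₂ = 1.137823×10⁻⁵ → Δ(αL) = 2.239397×10⁻⁵ m/K
ΔT = 8.60×10⁻³ / 2.239397×10⁻⁵ = 384.032 K, so T = 15.9 + 384.032 = 399.932 °C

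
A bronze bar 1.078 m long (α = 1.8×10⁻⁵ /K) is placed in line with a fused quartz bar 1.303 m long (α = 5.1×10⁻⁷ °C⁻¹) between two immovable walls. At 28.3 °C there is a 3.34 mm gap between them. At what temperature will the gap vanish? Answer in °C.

T = 195 °C

Gap closes when ΔL₁ + ΔL₂ = 3.34 mm = 3.34×10⁻³ m
(α₁L₁ + α₂L₂)ΔT = g
α₁L₁ + α₂L₂ = 1.8×10⁻⁵×1.078 + 5.1×10⁻⁷×1.303 = 2.006853×10⁻⁵ m/K
ΔT = 3.34×10⁻³ / 2.006853×10⁻⁵ = 166.43 K
T = 28.3 + 166.43 = 194.73 °C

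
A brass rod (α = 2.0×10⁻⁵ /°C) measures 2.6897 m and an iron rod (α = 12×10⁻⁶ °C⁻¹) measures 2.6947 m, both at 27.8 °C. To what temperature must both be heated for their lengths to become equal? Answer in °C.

T = 260.8 °C

L₁(1 + α₁ΔT) = L₂(1 + α₂ΔT) ⇒ ΔT = (L₂ − L₁)/(α₁L₁ − α₂L₂)
L₂ − L₁ = 2.6947 − 2.6897 = 5.00×10⁻³ m
α₁L₁ − α₂L₂ = 2.0×10⁻⁵×2.6897 − 12×10⁻⁶×2.6947 = 2.14576×10⁻⁵ m/K
ΔT = 5.00×10⁻³ / 2.14576×10⁻⁵ = 233.018 K
T = 27.8 + 233.018 = 260.818 °C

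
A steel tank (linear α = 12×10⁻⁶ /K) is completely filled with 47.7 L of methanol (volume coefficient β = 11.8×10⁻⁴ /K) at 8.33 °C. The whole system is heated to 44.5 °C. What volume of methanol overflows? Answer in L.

1.97 L

The tank also expands: β_container ≈ 3α = 3.6×10⁻⁵ /K
Net overflow = V₀(β_liq − 3α_cont)ΔT
β − 3α = 1.18×10⁻³ − 3.6×10⁻⁵ = 1.144×10⁻³ /K; ΔT = 36.17 K
ΔV = 47.7 × 1.144×10⁻³ × 36.17 = 1.97 L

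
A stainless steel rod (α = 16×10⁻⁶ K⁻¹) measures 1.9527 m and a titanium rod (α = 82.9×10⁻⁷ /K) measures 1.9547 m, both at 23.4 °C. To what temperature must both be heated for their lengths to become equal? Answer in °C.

L₁(1 + α₁ΔT) = L₂(1 + α₂ΔT) ⇒ ΔT = (L₂ − L₁)/(α₁L₁ − α₂L₂)
L₂ − L₁ = 1.9547 − 1.9527 = 2.00×10⁻³ m
α₁L₁ − α₂L₂ = 16×10⁻⁶×1.9527 − 82.9×10⁻⁷×1.9547 = 1.5038737×10⁻⁵ m/K
ΔT = 2.00×10⁻³ / 1.5038737×10⁻⁵ = 132.990 K
T = 23.4 + 132.990 = 156.390 °C

T = 156.4 °C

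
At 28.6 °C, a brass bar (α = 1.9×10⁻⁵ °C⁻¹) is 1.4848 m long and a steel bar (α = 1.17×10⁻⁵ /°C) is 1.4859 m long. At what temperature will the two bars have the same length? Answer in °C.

T = 130.2 °C

Equal length when α₁L₁ΔT − α₂L₂ΔT = L₂ − L₁ = 1.10×10⁻³ m
α₁L₁ = 2.82112×10⁻⁵, α₂L₂ = 1.738503×10⁻⁵ → Δ(αL) = 1.082617×10⁻⁵ m/K
ΔT = 1.10×10⁻³ / 1.082617×10⁻⁵ = 101.606 K, so T = 28.6 + 101.606 = 130.206 °C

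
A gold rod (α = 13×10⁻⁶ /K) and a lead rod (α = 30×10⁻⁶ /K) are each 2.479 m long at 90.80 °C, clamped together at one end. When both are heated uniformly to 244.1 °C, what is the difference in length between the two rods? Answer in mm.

6.46 mm

ΔT = 153.30 K
gold: ΔL = 13×10⁻⁶ × 2.479 m × 153.30 = 4.9404×10⁻³ m = 4.9404 mm
lead: ΔL = 30×10⁻⁶ × 2.479 m × 153.30 = 1.1401×10⁻² m = 11.401 mm
difference = 11.401 − 4.9404 = 6.4606 mm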